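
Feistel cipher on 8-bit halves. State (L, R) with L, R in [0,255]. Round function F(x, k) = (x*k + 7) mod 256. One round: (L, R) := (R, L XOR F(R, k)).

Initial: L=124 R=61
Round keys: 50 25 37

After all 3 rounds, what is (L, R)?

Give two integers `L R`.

Round 1 (k=50): L=61 R=141
Round 2 (k=25): L=141 R=241
Round 3 (k=37): L=241 R=81

Answer: 241 81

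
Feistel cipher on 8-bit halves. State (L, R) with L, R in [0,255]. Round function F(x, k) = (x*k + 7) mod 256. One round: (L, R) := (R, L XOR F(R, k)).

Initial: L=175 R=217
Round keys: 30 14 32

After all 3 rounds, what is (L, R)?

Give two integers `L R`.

Answer: 42 157

Derivation:
Round 1 (k=30): L=217 R=218
Round 2 (k=14): L=218 R=42
Round 3 (k=32): L=42 R=157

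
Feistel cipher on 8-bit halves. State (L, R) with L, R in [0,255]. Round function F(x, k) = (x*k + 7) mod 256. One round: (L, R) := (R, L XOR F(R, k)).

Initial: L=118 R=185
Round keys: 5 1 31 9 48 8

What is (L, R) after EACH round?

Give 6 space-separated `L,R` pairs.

Answer: 185,210 210,96 96,117 117,68 68,178 178,211

Derivation:
Round 1 (k=5): L=185 R=210
Round 2 (k=1): L=210 R=96
Round 3 (k=31): L=96 R=117
Round 4 (k=9): L=117 R=68
Round 5 (k=48): L=68 R=178
Round 6 (k=8): L=178 R=211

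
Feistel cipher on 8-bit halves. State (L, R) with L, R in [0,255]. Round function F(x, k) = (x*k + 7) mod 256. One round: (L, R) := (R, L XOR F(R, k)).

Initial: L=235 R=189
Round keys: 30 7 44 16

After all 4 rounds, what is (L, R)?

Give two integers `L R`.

Round 1 (k=30): L=189 R=198
Round 2 (k=7): L=198 R=204
Round 3 (k=44): L=204 R=209
Round 4 (k=16): L=209 R=219

Answer: 209 219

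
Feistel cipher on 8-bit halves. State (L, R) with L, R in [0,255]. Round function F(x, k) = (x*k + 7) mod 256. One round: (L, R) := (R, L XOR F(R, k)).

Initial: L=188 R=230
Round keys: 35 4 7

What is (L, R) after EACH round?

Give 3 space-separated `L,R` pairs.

Round 1 (k=35): L=230 R=197
Round 2 (k=4): L=197 R=253
Round 3 (k=7): L=253 R=55

Answer: 230,197 197,253 253,55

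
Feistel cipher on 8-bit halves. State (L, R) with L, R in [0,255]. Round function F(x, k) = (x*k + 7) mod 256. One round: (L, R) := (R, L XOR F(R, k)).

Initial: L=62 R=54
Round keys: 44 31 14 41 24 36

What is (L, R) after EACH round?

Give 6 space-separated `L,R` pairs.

Answer: 54,113 113,128 128,118 118,109 109,73 73,38

Derivation:
Round 1 (k=44): L=54 R=113
Round 2 (k=31): L=113 R=128
Round 3 (k=14): L=128 R=118
Round 4 (k=41): L=118 R=109
Round 5 (k=24): L=109 R=73
Round 6 (k=36): L=73 R=38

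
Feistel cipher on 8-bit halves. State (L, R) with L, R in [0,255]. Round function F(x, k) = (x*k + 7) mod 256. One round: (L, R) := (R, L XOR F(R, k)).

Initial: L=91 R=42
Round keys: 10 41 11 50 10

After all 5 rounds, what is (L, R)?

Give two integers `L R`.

Round 1 (k=10): L=42 R=240
Round 2 (k=41): L=240 R=93
Round 3 (k=11): L=93 R=246
Round 4 (k=50): L=246 R=78
Round 5 (k=10): L=78 R=229

Answer: 78 229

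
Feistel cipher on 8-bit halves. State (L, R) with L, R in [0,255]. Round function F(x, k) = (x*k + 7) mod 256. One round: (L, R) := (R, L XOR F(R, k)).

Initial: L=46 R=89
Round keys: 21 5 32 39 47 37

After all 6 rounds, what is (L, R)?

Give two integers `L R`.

Answer: 56 61

Derivation:
Round 1 (k=21): L=89 R=122
Round 2 (k=5): L=122 R=48
Round 3 (k=32): L=48 R=125
Round 4 (k=39): L=125 R=34
Round 5 (k=47): L=34 R=56
Round 6 (k=37): L=56 R=61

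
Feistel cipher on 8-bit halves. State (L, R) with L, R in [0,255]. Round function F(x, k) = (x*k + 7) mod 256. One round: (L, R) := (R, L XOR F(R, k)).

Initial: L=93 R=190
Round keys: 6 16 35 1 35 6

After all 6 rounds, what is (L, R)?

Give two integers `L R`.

Round 1 (k=6): L=190 R=38
Round 2 (k=16): L=38 R=217
Round 3 (k=35): L=217 R=148
Round 4 (k=1): L=148 R=66
Round 5 (k=35): L=66 R=153
Round 6 (k=6): L=153 R=223

Answer: 153 223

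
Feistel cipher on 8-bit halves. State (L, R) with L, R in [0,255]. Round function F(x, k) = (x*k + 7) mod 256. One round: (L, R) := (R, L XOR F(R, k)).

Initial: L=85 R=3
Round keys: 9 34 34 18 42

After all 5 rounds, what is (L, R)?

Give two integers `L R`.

Answer: 153 37

Derivation:
Round 1 (k=9): L=3 R=119
Round 2 (k=34): L=119 R=214
Round 3 (k=34): L=214 R=4
Round 4 (k=18): L=4 R=153
Round 5 (k=42): L=153 R=37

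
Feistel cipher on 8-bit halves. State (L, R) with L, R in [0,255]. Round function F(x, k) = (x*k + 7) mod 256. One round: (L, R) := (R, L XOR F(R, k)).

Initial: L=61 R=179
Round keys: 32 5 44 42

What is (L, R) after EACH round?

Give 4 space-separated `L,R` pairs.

Round 1 (k=32): L=179 R=90
Round 2 (k=5): L=90 R=122
Round 3 (k=44): L=122 R=165
Round 4 (k=42): L=165 R=99

Answer: 179,90 90,122 122,165 165,99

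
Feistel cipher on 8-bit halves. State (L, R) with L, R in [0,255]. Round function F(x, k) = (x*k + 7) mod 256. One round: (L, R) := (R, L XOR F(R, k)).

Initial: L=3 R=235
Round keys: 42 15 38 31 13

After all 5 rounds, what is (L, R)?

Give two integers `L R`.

Round 1 (k=42): L=235 R=150
Round 2 (k=15): L=150 R=58
Round 3 (k=38): L=58 R=53
Round 4 (k=31): L=53 R=72
Round 5 (k=13): L=72 R=154

Answer: 72 154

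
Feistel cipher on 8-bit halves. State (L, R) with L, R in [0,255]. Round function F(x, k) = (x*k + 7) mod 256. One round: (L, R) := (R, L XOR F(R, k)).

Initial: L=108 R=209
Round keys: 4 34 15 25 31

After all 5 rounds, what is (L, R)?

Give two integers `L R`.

Answer: 79 220

Derivation:
Round 1 (k=4): L=209 R=39
Round 2 (k=34): L=39 R=228
Round 3 (k=15): L=228 R=68
Round 4 (k=25): L=68 R=79
Round 5 (k=31): L=79 R=220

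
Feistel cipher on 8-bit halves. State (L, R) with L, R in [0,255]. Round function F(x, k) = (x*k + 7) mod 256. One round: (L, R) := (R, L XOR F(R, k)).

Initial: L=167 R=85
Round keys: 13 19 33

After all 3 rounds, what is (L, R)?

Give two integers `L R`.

Answer: 161 55

Derivation:
Round 1 (k=13): L=85 R=255
Round 2 (k=19): L=255 R=161
Round 3 (k=33): L=161 R=55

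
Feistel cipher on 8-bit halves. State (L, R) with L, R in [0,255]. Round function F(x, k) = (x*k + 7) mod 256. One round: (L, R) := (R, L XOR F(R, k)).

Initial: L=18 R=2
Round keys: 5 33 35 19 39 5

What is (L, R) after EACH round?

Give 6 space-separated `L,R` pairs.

Round 1 (k=5): L=2 R=3
Round 2 (k=33): L=3 R=104
Round 3 (k=35): L=104 R=60
Round 4 (k=19): L=60 R=19
Round 5 (k=39): L=19 R=208
Round 6 (k=5): L=208 R=4

Answer: 2,3 3,104 104,60 60,19 19,208 208,4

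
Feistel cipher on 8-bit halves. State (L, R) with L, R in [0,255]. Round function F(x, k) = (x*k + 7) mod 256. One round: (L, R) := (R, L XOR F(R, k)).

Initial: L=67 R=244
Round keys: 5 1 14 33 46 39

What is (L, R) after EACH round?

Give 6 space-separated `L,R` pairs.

Answer: 244,136 136,123 123,73 73,11 11,72 72,244

Derivation:
Round 1 (k=5): L=244 R=136
Round 2 (k=1): L=136 R=123
Round 3 (k=14): L=123 R=73
Round 4 (k=33): L=73 R=11
Round 5 (k=46): L=11 R=72
Round 6 (k=39): L=72 R=244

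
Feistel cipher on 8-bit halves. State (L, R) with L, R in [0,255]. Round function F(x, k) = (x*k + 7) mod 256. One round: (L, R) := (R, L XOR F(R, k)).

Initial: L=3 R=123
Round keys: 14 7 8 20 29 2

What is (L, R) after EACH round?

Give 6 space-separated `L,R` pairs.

Answer: 123,194 194,46 46,181 181,5 5,45 45,100

Derivation:
Round 1 (k=14): L=123 R=194
Round 2 (k=7): L=194 R=46
Round 3 (k=8): L=46 R=181
Round 4 (k=20): L=181 R=5
Round 5 (k=29): L=5 R=45
Round 6 (k=2): L=45 R=100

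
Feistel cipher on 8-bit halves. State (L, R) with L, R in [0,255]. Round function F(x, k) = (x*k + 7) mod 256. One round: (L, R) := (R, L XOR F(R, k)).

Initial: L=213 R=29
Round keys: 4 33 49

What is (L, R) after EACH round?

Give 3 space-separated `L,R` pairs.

Round 1 (k=4): L=29 R=174
Round 2 (k=33): L=174 R=104
Round 3 (k=49): L=104 R=65

Answer: 29,174 174,104 104,65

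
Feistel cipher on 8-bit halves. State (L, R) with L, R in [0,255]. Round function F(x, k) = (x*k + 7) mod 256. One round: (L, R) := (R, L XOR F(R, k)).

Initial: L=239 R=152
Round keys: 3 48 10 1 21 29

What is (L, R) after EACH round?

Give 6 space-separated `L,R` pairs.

Answer: 152,32 32,159 159,29 29,187 187,67 67,37

Derivation:
Round 1 (k=3): L=152 R=32
Round 2 (k=48): L=32 R=159
Round 3 (k=10): L=159 R=29
Round 4 (k=1): L=29 R=187
Round 5 (k=21): L=187 R=67
Round 6 (k=29): L=67 R=37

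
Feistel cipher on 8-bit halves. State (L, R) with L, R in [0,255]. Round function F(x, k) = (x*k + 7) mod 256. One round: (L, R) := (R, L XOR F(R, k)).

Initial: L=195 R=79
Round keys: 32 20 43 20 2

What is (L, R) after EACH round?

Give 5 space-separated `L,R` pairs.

Round 1 (k=32): L=79 R=36
Round 2 (k=20): L=36 R=152
Round 3 (k=43): L=152 R=171
Round 4 (k=20): L=171 R=251
Round 5 (k=2): L=251 R=86

Answer: 79,36 36,152 152,171 171,251 251,86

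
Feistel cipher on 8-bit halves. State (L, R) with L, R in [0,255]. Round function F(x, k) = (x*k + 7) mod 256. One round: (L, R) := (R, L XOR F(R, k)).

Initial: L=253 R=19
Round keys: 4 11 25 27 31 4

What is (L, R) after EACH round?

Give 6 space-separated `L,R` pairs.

Round 1 (k=4): L=19 R=174
Round 2 (k=11): L=174 R=146
Round 3 (k=25): L=146 R=231
Round 4 (k=27): L=231 R=246
Round 5 (k=31): L=246 R=54
Round 6 (k=4): L=54 R=41

Answer: 19,174 174,146 146,231 231,246 246,54 54,41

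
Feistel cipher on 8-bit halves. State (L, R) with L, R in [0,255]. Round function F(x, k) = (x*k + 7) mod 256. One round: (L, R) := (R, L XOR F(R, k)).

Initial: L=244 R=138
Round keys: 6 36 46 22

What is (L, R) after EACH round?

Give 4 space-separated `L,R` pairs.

Answer: 138,183 183,73 73,146 146,218

Derivation:
Round 1 (k=6): L=138 R=183
Round 2 (k=36): L=183 R=73
Round 3 (k=46): L=73 R=146
Round 4 (k=22): L=146 R=218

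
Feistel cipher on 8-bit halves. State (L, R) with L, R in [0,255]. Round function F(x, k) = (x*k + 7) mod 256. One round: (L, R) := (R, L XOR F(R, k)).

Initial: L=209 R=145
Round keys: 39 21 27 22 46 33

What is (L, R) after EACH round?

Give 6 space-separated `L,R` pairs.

Round 1 (k=39): L=145 R=207
Round 2 (k=21): L=207 R=147
Round 3 (k=27): L=147 R=71
Round 4 (k=22): L=71 R=178
Round 5 (k=46): L=178 R=68
Round 6 (k=33): L=68 R=121

Answer: 145,207 207,147 147,71 71,178 178,68 68,121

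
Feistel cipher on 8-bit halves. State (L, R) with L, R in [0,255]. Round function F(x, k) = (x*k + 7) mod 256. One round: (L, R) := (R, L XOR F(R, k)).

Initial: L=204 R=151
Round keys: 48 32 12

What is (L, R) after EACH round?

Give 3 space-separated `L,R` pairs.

Round 1 (k=48): L=151 R=155
Round 2 (k=32): L=155 R=240
Round 3 (k=12): L=240 R=220

Answer: 151,155 155,240 240,220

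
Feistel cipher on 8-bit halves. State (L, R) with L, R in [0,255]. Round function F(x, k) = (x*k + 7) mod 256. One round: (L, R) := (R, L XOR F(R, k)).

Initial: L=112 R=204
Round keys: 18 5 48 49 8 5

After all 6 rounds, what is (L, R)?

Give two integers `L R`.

Round 1 (k=18): L=204 R=47
Round 2 (k=5): L=47 R=62
Round 3 (k=48): L=62 R=136
Round 4 (k=49): L=136 R=49
Round 5 (k=8): L=49 R=7
Round 6 (k=5): L=7 R=27

Answer: 7 27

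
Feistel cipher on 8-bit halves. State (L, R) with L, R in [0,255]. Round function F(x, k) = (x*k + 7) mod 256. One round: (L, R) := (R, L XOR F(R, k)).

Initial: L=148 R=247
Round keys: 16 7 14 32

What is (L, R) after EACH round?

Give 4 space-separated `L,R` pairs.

Answer: 247,227 227,203 203,194 194,140

Derivation:
Round 1 (k=16): L=247 R=227
Round 2 (k=7): L=227 R=203
Round 3 (k=14): L=203 R=194
Round 4 (k=32): L=194 R=140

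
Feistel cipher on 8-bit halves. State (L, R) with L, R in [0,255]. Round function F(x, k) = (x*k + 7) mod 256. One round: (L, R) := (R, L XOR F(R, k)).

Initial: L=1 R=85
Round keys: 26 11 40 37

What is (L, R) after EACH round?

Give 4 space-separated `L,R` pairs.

Answer: 85,168 168,106 106,63 63,72

Derivation:
Round 1 (k=26): L=85 R=168
Round 2 (k=11): L=168 R=106
Round 3 (k=40): L=106 R=63
Round 4 (k=37): L=63 R=72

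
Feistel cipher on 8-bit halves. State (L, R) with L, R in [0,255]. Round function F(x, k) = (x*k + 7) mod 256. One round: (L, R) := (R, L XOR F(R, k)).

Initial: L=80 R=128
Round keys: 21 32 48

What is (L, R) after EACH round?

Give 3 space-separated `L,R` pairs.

Answer: 128,215 215,103 103,128

Derivation:
Round 1 (k=21): L=128 R=215
Round 2 (k=32): L=215 R=103
Round 3 (k=48): L=103 R=128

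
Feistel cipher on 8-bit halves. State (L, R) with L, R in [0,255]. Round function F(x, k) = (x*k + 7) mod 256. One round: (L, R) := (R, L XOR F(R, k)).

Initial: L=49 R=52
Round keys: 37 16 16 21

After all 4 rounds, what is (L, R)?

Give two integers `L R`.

Answer: 141 11

Derivation:
Round 1 (k=37): L=52 R=186
Round 2 (k=16): L=186 R=147
Round 3 (k=16): L=147 R=141
Round 4 (k=21): L=141 R=11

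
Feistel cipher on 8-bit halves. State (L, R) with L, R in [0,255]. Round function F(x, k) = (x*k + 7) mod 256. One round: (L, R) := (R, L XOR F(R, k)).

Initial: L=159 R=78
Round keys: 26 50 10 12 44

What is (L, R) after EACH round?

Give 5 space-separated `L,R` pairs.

Round 1 (k=26): L=78 R=108
Round 2 (k=50): L=108 R=81
Round 3 (k=10): L=81 R=93
Round 4 (k=12): L=93 R=50
Round 5 (k=44): L=50 R=194

Answer: 78,108 108,81 81,93 93,50 50,194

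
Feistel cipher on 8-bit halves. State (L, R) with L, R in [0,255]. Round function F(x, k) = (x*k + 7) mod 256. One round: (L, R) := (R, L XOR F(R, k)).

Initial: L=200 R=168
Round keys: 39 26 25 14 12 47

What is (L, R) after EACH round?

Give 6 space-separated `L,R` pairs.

Answer: 168,87 87,117 117,35 35,132 132,20 20,55

Derivation:
Round 1 (k=39): L=168 R=87
Round 2 (k=26): L=87 R=117
Round 3 (k=25): L=117 R=35
Round 4 (k=14): L=35 R=132
Round 5 (k=12): L=132 R=20
Round 6 (k=47): L=20 R=55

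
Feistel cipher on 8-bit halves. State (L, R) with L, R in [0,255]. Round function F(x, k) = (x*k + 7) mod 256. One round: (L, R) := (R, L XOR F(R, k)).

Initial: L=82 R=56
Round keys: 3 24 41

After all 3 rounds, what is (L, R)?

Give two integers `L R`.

Round 1 (k=3): L=56 R=253
Round 2 (k=24): L=253 R=135
Round 3 (k=41): L=135 R=91

Answer: 135 91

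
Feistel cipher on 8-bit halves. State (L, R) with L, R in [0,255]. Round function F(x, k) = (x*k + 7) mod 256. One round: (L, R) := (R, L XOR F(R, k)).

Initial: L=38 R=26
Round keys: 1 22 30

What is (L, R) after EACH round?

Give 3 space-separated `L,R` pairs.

Answer: 26,7 7,187 187,246

Derivation:
Round 1 (k=1): L=26 R=7
Round 2 (k=22): L=7 R=187
Round 3 (k=30): L=187 R=246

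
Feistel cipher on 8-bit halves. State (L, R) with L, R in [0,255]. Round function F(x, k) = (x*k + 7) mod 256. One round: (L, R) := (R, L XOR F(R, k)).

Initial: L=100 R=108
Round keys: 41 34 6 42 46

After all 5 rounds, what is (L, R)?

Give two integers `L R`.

Answer: 82 169

Derivation:
Round 1 (k=41): L=108 R=55
Round 2 (k=34): L=55 R=57
Round 3 (k=6): L=57 R=106
Round 4 (k=42): L=106 R=82
Round 5 (k=46): L=82 R=169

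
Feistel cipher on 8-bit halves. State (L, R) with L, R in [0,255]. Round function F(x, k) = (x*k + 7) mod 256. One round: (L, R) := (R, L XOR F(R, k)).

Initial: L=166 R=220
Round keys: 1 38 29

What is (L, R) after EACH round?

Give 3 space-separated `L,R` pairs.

Answer: 220,69 69,153 153,25

Derivation:
Round 1 (k=1): L=220 R=69
Round 2 (k=38): L=69 R=153
Round 3 (k=29): L=153 R=25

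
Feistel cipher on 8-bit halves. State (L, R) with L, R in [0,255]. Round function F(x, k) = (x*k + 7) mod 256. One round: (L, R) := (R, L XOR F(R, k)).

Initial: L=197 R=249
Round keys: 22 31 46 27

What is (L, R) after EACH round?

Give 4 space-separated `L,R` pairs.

Answer: 249,168 168,166 166,115 115,142

Derivation:
Round 1 (k=22): L=249 R=168
Round 2 (k=31): L=168 R=166
Round 3 (k=46): L=166 R=115
Round 4 (k=27): L=115 R=142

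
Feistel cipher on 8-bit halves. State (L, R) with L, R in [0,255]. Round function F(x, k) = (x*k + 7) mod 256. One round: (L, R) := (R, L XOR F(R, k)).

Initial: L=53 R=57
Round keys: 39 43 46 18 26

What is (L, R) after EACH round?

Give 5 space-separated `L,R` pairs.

Answer: 57,131 131,49 49,86 86,34 34,45

Derivation:
Round 1 (k=39): L=57 R=131
Round 2 (k=43): L=131 R=49
Round 3 (k=46): L=49 R=86
Round 4 (k=18): L=86 R=34
Round 5 (k=26): L=34 R=45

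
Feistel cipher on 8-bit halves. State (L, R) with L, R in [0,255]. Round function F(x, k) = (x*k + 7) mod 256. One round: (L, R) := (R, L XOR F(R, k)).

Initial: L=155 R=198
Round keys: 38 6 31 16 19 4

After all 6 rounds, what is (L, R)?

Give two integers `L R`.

Round 1 (k=38): L=198 R=240
Round 2 (k=6): L=240 R=97
Round 3 (k=31): L=97 R=54
Round 4 (k=16): L=54 R=6
Round 5 (k=19): L=6 R=79
Round 6 (k=4): L=79 R=69

Answer: 79 69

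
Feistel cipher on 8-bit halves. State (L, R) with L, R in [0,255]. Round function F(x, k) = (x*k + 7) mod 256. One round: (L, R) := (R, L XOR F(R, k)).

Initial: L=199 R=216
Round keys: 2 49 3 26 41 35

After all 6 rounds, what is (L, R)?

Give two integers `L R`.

Round 1 (k=2): L=216 R=112
Round 2 (k=49): L=112 R=175
Round 3 (k=3): L=175 R=100
Round 4 (k=26): L=100 R=128
Round 5 (k=41): L=128 R=227
Round 6 (k=35): L=227 R=144

Answer: 227 144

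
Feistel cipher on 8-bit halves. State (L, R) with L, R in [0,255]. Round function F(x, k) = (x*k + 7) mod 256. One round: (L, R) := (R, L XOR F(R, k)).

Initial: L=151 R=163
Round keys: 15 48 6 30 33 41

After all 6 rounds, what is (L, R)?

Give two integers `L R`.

Answer: 158 110

Derivation:
Round 1 (k=15): L=163 R=3
Round 2 (k=48): L=3 R=52
Round 3 (k=6): L=52 R=60
Round 4 (k=30): L=60 R=59
Round 5 (k=33): L=59 R=158
Round 6 (k=41): L=158 R=110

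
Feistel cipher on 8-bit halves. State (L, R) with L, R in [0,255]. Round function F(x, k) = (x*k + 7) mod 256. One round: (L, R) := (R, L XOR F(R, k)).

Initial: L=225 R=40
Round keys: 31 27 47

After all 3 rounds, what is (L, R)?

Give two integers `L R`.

Answer: 185 192

Derivation:
Round 1 (k=31): L=40 R=62
Round 2 (k=27): L=62 R=185
Round 3 (k=47): L=185 R=192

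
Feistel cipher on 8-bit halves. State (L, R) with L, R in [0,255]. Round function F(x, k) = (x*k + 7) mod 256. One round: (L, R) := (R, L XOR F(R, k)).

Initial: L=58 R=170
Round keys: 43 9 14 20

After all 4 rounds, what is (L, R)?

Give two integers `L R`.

Round 1 (k=43): L=170 R=175
Round 2 (k=9): L=175 R=132
Round 3 (k=14): L=132 R=144
Round 4 (k=20): L=144 R=195

Answer: 144 195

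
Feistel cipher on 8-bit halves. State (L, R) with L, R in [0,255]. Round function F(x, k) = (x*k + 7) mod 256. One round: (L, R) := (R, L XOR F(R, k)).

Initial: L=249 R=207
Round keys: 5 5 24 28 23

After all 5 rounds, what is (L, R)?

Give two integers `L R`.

Answer: 230 197

Derivation:
Round 1 (k=5): L=207 R=235
Round 2 (k=5): L=235 R=81
Round 3 (k=24): L=81 R=116
Round 4 (k=28): L=116 R=230
Round 5 (k=23): L=230 R=197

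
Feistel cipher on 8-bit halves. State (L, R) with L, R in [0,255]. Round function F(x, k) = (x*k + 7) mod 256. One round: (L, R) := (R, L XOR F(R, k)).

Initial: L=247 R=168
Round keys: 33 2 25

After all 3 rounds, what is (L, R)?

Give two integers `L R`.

Answer: 31 86

Derivation:
Round 1 (k=33): L=168 R=88
Round 2 (k=2): L=88 R=31
Round 3 (k=25): L=31 R=86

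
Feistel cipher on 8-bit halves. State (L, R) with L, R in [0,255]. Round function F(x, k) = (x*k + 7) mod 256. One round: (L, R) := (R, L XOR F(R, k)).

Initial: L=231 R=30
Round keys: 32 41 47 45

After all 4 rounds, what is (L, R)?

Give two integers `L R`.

Answer: 94 180

Derivation:
Round 1 (k=32): L=30 R=32
Round 2 (k=41): L=32 R=57
Round 3 (k=47): L=57 R=94
Round 4 (k=45): L=94 R=180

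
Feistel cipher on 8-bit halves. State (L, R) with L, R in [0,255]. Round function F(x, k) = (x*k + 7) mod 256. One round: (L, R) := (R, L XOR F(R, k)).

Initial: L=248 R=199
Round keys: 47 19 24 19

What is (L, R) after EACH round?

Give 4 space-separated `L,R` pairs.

Answer: 199,104 104,120 120,47 47,252

Derivation:
Round 1 (k=47): L=199 R=104
Round 2 (k=19): L=104 R=120
Round 3 (k=24): L=120 R=47
Round 4 (k=19): L=47 R=252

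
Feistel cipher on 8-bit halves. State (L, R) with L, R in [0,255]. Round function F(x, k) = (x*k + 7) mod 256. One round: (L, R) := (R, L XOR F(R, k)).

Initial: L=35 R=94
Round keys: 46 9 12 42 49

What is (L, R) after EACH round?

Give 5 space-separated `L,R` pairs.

Round 1 (k=46): L=94 R=200
Round 2 (k=9): L=200 R=81
Round 3 (k=12): L=81 R=27
Round 4 (k=42): L=27 R=36
Round 5 (k=49): L=36 R=240

Answer: 94,200 200,81 81,27 27,36 36,240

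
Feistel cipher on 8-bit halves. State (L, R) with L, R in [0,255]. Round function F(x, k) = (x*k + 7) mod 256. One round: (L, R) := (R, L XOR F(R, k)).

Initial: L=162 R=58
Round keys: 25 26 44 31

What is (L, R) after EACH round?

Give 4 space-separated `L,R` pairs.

Round 1 (k=25): L=58 R=19
Round 2 (k=26): L=19 R=207
Round 3 (k=44): L=207 R=136
Round 4 (k=31): L=136 R=176

Answer: 58,19 19,207 207,136 136,176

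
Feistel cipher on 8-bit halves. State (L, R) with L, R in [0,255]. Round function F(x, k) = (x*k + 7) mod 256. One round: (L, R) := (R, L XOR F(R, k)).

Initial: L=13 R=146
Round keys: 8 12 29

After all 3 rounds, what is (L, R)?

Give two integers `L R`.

Round 1 (k=8): L=146 R=154
Round 2 (k=12): L=154 R=173
Round 3 (k=29): L=173 R=58

Answer: 173 58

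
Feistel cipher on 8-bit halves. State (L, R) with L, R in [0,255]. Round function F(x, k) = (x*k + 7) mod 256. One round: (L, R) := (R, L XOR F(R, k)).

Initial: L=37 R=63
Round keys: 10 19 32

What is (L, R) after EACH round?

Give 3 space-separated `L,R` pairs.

Answer: 63,88 88,176 176,95

Derivation:
Round 1 (k=10): L=63 R=88
Round 2 (k=19): L=88 R=176
Round 3 (k=32): L=176 R=95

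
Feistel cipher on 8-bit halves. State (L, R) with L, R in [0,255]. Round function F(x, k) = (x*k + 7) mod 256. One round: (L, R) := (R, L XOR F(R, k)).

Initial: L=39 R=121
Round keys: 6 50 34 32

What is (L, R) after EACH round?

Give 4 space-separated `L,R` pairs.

Answer: 121,250 250,162 162,113 113,133

Derivation:
Round 1 (k=6): L=121 R=250
Round 2 (k=50): L=250 R=162
Round 3 (k=34): L=162 R=113
Round 4 (k=32): L=113 R=133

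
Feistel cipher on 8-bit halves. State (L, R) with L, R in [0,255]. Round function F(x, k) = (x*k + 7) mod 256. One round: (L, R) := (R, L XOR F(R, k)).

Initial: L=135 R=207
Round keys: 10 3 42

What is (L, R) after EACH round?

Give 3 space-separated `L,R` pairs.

Answer: 207,154 154,26 26,209

Derivation:
Round 1 (k=10): L=207 R=154
Round 2 (k=3): L=154 R=26
Round 3 (k=42): L=26 R=209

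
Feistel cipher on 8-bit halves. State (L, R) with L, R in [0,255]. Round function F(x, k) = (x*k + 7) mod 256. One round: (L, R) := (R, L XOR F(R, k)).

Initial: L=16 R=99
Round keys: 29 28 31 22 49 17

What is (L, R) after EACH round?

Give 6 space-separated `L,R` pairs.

Answer: 99,46 46,108 108,53 53,249 249,133 133,37

Derivation:
Round 1 (k=29): L=99 R=46
Round 2 (k=28): L=46 R=108
Round 3 (k=31): L=108 R=53
Round 4 (k=22): L=53 R=249
Round 5 (k=49): L=249 R=133
Round 6 (k=17): L=133 R=37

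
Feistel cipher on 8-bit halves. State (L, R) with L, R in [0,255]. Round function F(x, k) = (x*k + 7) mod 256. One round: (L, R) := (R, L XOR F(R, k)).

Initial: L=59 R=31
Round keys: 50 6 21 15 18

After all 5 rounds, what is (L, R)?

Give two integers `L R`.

Answer: 230 70

Derivation:
Round 1 (k=50): L=31 R=46
Round 2 (k=6): L=46 R=4
Round 3 (k=21): L=4 R=117
Round 4 (k=15): L=117 R=230
Round 5 (k=18): L=230 R=70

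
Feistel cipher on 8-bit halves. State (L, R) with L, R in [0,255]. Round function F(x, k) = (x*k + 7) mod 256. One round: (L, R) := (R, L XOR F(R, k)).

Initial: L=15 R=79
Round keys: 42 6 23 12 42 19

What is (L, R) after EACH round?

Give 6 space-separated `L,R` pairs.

Answer: 79,242 242,252 252,89 89,207 207,164 164,252

Derivation:
Round 1 (k=42): L=79 R=242
Round 2 (k=6): L=242 R=252
Round 3 (k=23): L=252 R=89
Round 4 (k=12): L=89 R=207
Round 5 (k=42): L=207 R=164
Round 6 (k=19): L=164 R=252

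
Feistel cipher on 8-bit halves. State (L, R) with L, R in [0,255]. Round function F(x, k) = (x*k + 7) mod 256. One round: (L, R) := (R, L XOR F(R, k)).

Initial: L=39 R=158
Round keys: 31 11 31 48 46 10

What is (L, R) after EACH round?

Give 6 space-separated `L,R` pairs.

Round 1 (k=31): L=158 R=14
Round 2 (k=11): L=14 R=63
Round 3 (k=31): L=63 R=166
Round 4 (k=48): L=166 R=24
Round 5 (k=46): L=24 R=241
Round 6 (k=10): L=241 R=105

Answer: 158,14 14,63 63,166 166,24 24,241 241,105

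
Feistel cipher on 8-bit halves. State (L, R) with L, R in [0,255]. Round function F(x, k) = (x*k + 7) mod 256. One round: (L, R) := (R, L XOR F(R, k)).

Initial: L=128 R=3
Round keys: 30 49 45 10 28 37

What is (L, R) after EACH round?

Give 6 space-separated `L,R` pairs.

Round 1 (k=30): L=3 R=225
Round 2 (k=49): L=225 R=27
Round 3 (k=45): L=27 R=39
Round 4 (k=10): L=39 R=150
Round 5 (k=28): L=150 R=72
Round 6 (k=37): L=72 R=249

Answer: 3,225 225,27 27,39 39,150 150,72 72,249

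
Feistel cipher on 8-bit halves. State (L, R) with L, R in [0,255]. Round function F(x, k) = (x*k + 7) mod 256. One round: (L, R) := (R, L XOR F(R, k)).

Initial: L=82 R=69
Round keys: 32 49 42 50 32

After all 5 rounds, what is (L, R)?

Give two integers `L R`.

Round 1 (k=32): L=69 R=245
Round 2 (k=49): L=245 R=169
Round 3 (k=42): L=169 R=52
Round 4 (k=50): L=52 R=134
Round 5 (k=32): L=134 R=243

Answer: 134 243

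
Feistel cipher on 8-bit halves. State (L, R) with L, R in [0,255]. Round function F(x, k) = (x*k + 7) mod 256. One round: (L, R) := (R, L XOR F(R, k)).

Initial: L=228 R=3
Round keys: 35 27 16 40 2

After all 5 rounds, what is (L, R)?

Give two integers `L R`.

Answer: 95 86

Derivation:
Round 1 (k=35): L=3 R=148
Round 2 (k=27): L=148 R=160
Round 3 (k=16): L=160 R=147
Round 4 (k=40): L=147 R=95
Round 5 (k=2): L=95 R=86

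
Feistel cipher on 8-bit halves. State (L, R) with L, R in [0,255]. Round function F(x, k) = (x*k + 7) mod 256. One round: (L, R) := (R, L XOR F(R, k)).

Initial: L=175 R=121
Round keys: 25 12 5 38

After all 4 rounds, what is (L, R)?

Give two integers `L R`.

Answer: 6 9

Derivation:
Round 1 (k=25): L=121 R=119
Round 2 (k=12): L=119 R=226
Round 3 (k=5): L=226 R=6
Round 4 (k=38): L=6 R=9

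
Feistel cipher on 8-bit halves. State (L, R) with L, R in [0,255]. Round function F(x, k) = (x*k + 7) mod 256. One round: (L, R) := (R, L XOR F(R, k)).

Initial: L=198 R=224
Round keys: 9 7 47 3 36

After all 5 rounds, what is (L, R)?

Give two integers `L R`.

Answer: 33 19

Derivation:
Round 1 (k=9): L=224 R=33
Round 2 (k=7): L=33 R=14
Round 3 (k=47): L=14 R=184
Round 4 (k=3): L=184 R=33
Round 5 (k=36): L=33 R=19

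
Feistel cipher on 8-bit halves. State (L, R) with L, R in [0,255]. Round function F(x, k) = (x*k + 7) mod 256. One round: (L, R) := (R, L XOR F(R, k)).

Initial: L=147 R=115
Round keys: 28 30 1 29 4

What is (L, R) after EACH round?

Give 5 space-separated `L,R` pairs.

Round 1 (k=28): L=115 R=8
Round 2 (k=30): L=8 R=132
Round 3 (k=1): L=132 R=131
Round 4 (k=29): L=131 R=90
Round 5 (k=4): L=90 R=236

Answer: 115,8 8,132 132,131 131,90 90,236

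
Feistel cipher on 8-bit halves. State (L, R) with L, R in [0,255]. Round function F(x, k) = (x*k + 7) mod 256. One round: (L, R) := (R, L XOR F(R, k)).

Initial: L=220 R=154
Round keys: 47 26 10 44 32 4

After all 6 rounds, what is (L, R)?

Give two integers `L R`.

Answer: 131 255

Derivation:
Round 1 (k=47): L=154 R=145
Round 2 (k=26): L=145 R=91
Round 3 (k=10): L=91 R=4
Round 4 (k=44): L=4 R=236
Round 5 (k=32): L=236 R=131
Round 6 (k=4): L=131 R=255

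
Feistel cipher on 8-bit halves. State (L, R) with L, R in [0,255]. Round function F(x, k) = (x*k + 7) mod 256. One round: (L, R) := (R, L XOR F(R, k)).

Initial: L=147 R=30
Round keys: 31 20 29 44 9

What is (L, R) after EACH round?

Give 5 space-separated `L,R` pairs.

Round 1 (k=31): L=30 R=58
Round 2 (k=20): L=58 R=145
Round 3 (k=29): L=145 R=78
Round 4 (k=44): L=78 R=254
Round 5 (k=9): L=254 R=187

Answer: 30,58 58,145 145,78 78,254 254,187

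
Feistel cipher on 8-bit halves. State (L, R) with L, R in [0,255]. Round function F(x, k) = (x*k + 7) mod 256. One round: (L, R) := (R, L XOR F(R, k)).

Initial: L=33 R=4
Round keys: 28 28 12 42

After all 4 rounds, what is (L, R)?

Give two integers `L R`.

Round 1 (k=28): L=4 R=86
Round 2 (k=28): L=86 R=107
Round 3 (k=12): L=107 R=93
Round 4 (k=42): L=93 R=34

Answer: 93 34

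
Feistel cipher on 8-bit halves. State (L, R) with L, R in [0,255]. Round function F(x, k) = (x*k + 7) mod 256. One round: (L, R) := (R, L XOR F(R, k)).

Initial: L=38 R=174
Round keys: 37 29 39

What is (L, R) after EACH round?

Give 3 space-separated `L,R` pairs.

Answer: 174,11 11,232 232,84

Derivation:
Round 1 (k=37): L=174 R=11
Round 2 (k=29): L=11 R=232
Round 3 (k=39): L=232 R=84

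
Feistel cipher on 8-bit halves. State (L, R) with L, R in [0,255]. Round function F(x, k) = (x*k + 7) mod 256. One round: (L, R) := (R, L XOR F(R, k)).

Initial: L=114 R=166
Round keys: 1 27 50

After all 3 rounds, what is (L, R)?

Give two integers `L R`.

Answer: 42 228

Derivation:
Round 1 (k=1): L=166 R=223
Round 2 (k=27): L=223 R=42
Round 3 (k=50): L=42 R=228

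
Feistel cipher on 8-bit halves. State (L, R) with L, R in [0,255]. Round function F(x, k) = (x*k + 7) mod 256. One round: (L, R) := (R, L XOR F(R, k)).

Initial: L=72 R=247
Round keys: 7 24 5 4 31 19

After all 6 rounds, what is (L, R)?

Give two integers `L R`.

Answer: 99 115

Derivation:
Round 1 (k=7): L=247 R=128
Round 2 (k=24): L=128 R=240
Round 3 (k=5): L=240 R=55
Round 4 (k=4): L=55 R=19
Round 5 (k=31): L=19 R=99
Round 6 (k=19): L=99 R=115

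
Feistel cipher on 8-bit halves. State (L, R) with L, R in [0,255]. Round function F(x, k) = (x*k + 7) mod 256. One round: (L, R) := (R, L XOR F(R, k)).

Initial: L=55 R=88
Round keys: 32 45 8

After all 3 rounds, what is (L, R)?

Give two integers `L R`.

Round 1 (k=32): L=88 R=48
Round 2 (k=45): L=48 R=47
Round 3 (k=8): L=47 R=79

Answer: 47 79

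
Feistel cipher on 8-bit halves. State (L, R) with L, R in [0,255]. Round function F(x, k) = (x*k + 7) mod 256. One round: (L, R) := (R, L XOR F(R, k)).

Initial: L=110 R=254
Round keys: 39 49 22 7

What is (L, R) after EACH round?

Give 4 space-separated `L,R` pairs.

Answer: 254,215 215,208 208,48 48,135

Derivation:
Round 1 (k=39): L=254 R=215
Round 2 (k=49): L=215 R=208
Round 3 (k=22): L=208 R=48
Round 4 (k=7): L=48 R=135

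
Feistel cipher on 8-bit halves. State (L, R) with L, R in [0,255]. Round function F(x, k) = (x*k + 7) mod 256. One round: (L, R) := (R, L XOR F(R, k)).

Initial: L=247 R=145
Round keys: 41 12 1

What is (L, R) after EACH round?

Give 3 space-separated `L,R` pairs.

Round 1 (k=41): L=145 R=183
Round 2 (k=12): L=183 R=10
Round 3 (k=1): L=10 R=166

Answer: 145,183 183,10 10,166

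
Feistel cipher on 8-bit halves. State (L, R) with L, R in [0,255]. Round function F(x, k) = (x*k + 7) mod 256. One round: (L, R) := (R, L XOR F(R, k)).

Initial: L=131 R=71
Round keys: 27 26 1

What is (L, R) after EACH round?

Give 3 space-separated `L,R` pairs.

Answer: 71,7 7,250 250,6

Derivation:
Round 1 (k=27): L=71 R=7
Round 2 (k=26): L=7 R=250
Round 3 (k=1): L=250 R=6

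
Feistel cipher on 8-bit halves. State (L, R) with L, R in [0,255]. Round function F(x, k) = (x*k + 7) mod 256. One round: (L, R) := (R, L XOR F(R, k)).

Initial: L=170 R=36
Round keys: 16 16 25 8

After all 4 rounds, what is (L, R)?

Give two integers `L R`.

Round 1 (k=16): L=36 R=237
Round 2 (k=16): L=237 R=243
Round 3 (k=25): L=243 R=47
Round 4 (k=8): L=47 R=140

Answer: 47 140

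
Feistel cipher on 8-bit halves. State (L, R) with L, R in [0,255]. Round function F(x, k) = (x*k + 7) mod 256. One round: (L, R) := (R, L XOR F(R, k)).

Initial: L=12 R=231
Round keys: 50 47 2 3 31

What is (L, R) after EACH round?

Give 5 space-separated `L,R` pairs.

Answer: 231,41 41,105 105,240 240,190 190,249

Derivation:
Round 1 (k=50): L=231 R=41
Round 2 (k=47): L=41 R=105
Round 3 (k=2): L=105 R=240
Round 4 (k=3): L=240 R=190
Round 5 (k=31): L=190 R=249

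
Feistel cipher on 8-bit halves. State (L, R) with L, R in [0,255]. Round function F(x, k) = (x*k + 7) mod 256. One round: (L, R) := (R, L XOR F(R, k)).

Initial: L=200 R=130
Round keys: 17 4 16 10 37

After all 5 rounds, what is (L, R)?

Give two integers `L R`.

Answer: 170 111

Derivation:
Round 1 (k=17): L=130 R=97
Round 2 (k=4): L=97 R=9
Round 3 (k=16): L=9 R=246
Round 4 (k=10): L=246 R=170
Round 5 (k=37): L=170 R=111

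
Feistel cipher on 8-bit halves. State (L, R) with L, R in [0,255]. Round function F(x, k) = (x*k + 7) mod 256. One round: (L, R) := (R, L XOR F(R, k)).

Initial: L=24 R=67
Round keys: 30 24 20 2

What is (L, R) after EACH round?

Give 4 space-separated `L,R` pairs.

Answer: 67,249 249,28 28,206 206,191

Derivation:
Round 1 (k=30): L=67 R=249
Round 2 (k=24): L=249 R=28
Round 3 (k=20): L=28 R=206
Round 4 (k=2): L=206 R=191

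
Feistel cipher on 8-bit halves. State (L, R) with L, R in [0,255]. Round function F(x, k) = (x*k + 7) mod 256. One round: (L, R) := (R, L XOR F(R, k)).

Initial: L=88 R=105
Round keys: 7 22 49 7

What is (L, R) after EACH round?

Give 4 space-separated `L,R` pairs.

Answer: 105,190 190,50 50,39 39,42

Derivation:
Round 1 (k=7): L=105 R=190
Round 2 (k=22): L=190 R=50
Round 3 (k=49): L=50 R=39
Round 4 (k=7): L=39 R=42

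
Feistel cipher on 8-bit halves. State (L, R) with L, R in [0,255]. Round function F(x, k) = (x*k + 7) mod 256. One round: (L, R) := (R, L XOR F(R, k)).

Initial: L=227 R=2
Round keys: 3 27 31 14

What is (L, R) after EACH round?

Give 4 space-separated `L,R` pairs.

Answer: 2,238 238,35 35,170 170,112

Derivation:
Round 1 (k=3): L=2 R=238
Round 2 (k=27): L=238 R=35
Round 3 (k=31): L=35 R=170
Round 4 (k=14): L=170 R=112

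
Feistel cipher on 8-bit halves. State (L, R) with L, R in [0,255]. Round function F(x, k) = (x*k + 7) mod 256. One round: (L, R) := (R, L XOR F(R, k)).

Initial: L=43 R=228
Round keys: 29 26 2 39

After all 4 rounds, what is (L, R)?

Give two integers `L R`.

Round 1 (k=29): L=228 R=240
Round 2 (k=26): L=240 R=131
Round 3 (k=2): L=131 R=253
Round 4 (k=39): L=253 R=17

Answer: 253 17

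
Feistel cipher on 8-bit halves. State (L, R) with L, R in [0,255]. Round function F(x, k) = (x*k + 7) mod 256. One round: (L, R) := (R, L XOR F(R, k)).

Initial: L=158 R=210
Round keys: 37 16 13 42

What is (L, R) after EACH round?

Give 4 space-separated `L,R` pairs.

Round 1 (k=37): L=210 R=255
Round 2 (k=16): L=255 R=37
Round 3 (k=13): L=37 R=23
Round 4 (k=42): L=23 R=232

Answer: 210,255 255,37 37,23 23,232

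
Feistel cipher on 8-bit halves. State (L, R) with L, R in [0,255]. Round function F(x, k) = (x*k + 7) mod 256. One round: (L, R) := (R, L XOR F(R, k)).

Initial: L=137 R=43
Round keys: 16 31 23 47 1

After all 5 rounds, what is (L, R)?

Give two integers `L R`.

Answer: 206 126

Derivation:
Round 1 (k=16): L=43 R=62
Round 2 (k=31): L=62 R=162
Round 3 (k=23): L=162 R=171
Round 4 (k=47): L=171 R=206
Round 5 (k=1): L=206 R=126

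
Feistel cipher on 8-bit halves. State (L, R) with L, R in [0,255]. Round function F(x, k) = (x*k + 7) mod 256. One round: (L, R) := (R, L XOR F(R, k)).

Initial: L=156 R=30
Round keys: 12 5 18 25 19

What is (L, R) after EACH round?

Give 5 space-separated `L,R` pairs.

Answer: 30,243 243,216 216,196 196,243 243,212

Derivation:
Round 1 (k=12): L=30 R=243
Round 2 (k=5): L=243 R=216
Round 3 (k=18): L=216 R=196
Round 4 (k=25): L=196 R=243
Round 5 (k=19): L=243 R=212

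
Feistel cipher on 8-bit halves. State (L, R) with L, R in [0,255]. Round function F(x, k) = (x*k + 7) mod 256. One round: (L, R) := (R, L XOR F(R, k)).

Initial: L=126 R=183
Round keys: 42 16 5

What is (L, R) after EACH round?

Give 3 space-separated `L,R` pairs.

Answer: 183,115 115,128 128,244

Derivation:
Round 1 (k=42): L=183 R=115
Round 2 (k=16): L=115 R=128
Round 3 (k=5): L=128 R=244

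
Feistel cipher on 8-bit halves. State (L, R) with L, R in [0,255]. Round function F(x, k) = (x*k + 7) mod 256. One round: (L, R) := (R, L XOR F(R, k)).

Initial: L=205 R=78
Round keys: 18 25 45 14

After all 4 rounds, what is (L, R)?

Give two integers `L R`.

Round 1 (k=18): L=78 R=78
Round 2 (k=25): L=78 R=235
Round 3 (k=45): L=235 R=24
Round 4 (k=14): L=24 R=188

Answer: 24 188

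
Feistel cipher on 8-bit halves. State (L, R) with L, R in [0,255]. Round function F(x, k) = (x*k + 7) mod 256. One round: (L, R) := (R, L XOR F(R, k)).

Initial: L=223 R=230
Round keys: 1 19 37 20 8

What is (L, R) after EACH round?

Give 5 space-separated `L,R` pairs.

Round 1 (k=1): L=230 R=50
Round 2 (k=19): L=50 R=91
Round 3 (k=37): L=91 R=28
Round 4 (k=20): L=28 R=108
Round 5 (k=8): L=108 R=123

Answer: 230,50 50,91 91,28 28,108 108,123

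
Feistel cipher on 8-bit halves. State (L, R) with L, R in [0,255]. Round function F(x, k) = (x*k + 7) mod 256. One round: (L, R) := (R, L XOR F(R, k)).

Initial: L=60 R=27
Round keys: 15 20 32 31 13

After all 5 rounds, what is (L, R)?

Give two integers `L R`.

Answer: 92 148

Derivation:
Round 1 (k=15): L=27 R=160
Round 2 (k=20): L=160 R=156
Round 3 (k=32): L=156 R=39
Round 4 (k=31): L=39 R=92
Round 5 (k=13): L=92 R=148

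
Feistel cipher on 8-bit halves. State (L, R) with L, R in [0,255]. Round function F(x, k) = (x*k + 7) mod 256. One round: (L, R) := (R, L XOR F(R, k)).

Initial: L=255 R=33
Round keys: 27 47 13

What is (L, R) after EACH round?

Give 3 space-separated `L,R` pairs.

Round 1 (k=27): L=33 R=125
Round 2 (k=47): L=125 R=219
Round 3 (k=13): L=219 R=91

Answer: 33,125 125,219 219,91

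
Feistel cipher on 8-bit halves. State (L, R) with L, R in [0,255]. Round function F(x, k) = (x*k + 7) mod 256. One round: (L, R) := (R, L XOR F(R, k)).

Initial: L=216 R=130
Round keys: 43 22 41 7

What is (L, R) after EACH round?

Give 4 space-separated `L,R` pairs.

Round 1 (k=43): L=130 R=5
Round 2 (k=22): L=5 R=247
Round 3 (k=41): L=247 R=147
Round 4 (k=7): L=147 R=251

Answer: 130,5 5,247 247,147 147,251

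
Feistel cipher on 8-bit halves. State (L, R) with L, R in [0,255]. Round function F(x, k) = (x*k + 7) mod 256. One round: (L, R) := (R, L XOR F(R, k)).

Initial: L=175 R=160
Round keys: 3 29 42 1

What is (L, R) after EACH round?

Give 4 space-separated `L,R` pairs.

Round 1 (k=3): L=160 R=72
Round 2 (k=29): L=72 R=143
Round 3 (k=42): L=143 R=53
Round 4 (k=1): L=53 R=179

Answer: 160,72 72,143 143,53 53,179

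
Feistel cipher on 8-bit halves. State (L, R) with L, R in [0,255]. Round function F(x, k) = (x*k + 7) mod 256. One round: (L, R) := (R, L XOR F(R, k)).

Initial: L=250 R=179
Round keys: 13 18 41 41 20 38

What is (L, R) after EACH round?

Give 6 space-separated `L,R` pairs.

Answer: 179,228 228,188 188,199 199,90 90,200 200,237

Derivation:
Round 1 (k=13): L=179 R=228
Round 2 (k=18): L=228 R=188
Round 3 (k=41): L=188 R=199
Round 4 (k=41): L=199 R=90
Round 5 (k=20): L=90 R=200
Round 6 (k=38): L=200 R=237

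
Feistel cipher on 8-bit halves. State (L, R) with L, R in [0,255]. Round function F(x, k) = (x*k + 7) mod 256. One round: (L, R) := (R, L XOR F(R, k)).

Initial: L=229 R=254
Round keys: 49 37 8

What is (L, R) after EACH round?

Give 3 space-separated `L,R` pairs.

Answer: 254,64 64,185 185,143

Derivation:
Round 1 (k=49): L=254 R=64
Round 2 (k=37): L=64 R=185
Round 3 (k=8): L=185 R=143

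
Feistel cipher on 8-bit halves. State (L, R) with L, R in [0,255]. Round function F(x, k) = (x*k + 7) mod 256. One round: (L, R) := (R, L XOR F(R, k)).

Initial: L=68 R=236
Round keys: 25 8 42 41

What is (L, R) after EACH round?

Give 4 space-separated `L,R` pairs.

Round 1 (k=25): L=236 R=87
Round 2 (k=8): L=87 R=83
Round 3 (k=42): L=83 R=242
Round 4 (k=41): L=242 R=154

Answer: 236,87 87,83 83,242 242,154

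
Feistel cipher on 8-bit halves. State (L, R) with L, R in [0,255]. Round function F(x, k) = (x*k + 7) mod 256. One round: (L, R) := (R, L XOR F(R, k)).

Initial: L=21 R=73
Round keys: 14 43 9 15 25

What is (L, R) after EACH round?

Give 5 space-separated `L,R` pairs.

Answer: 73,16 16,254 254,229 229,140 140,86

Derivation:
Round 1 (k=14): L=73 R=16
Round 2 (k=43): L=16 R=254
Round 3 (k=9): L=254 R=229
Round 4 (k=15): L=229 R=140
Round 5 (k=25): L=140 R=86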